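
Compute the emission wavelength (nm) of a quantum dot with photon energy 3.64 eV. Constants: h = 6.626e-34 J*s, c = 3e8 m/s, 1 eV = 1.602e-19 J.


Convert energy: E = 3.64 eV = 3.64 * 1.602e-19 = 5.83128e-19 J
lambda = h*c / E = 6.626e-34 * 3e8 / 5.83128e-19
lambda = 3.40886e-07 m = 340.9 nm

340.9


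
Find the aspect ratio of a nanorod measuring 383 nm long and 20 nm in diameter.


Aspect ratio AR = length / diameter
AR = 383 / 20
AR = 19.15

19.15


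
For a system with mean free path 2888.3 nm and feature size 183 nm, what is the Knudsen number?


Knudsen number Kn = lambda / L
Kn = 2888.3 / 183
Kn = 15.7831

15.7831


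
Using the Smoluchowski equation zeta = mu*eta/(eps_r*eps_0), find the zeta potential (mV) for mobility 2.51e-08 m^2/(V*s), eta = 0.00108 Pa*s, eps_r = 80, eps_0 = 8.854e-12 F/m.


Smoluchowski equation: zeta = mu * eta / (eps_r * eps_0)
zeta = 2.51e-08 * 0.00108 / (80 * 8.854e-12)
zeta = 0.038271 V = 38.27 mV

38.27


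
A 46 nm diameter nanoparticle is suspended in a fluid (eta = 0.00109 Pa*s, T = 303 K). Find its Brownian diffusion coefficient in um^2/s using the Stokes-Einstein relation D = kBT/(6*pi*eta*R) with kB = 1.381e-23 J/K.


Radius R = 46/2 = 23 nm = 2.3e-08 m
D = kB*T / (6*pi*eta*R)
D = 1.381e-23 * 303 / (6 * pi * 0.00109 * 2.3e-08)
D = 8.85484e-12 m^2/s = 8.855 um^2/s

8.855


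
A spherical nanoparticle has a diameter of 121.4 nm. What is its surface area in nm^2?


Radius r = 121.4/2 = 60.7 nm
Surface area SA = 4 * pi * r^2
SA = 4 * pi * (60.7)^2
SA = 46300.67 nm^2

46300.67


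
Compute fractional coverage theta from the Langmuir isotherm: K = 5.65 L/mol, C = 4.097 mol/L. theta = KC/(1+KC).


Langmuir isotherm: theta = K*C / (1 + K*C)
K*C = 5.65 * 4.097 = 23.14805
theta = 23.14805 / (1 + 23.14805) = 23.14805 / 24.14805
theta = 0.9586

0.9586


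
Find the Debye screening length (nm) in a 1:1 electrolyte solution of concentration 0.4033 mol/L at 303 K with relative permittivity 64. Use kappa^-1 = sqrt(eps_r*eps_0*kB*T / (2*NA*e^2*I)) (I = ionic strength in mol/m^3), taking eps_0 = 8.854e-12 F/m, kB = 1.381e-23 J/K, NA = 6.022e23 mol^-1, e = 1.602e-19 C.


Ionic strength I = 0.4033 * 1^2 * 1000 = 403.3 mol/m^3
kappa^-1 = sqrt(64 * 8.854e-12 * 1.381e-23 * 303 / (2 * 6.022e23 * (1.602e-19)^2 * 403.3))
kappa^-1 = 0.436 nm

0.436


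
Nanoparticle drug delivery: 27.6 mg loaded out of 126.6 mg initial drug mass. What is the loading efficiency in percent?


Drug loading efficiency = (drug loaded / drug initial) * 100
DLE = 27.6 / 126.6 * 100
DLE = 0.218 * 100
DLE = 21.8%

21.8


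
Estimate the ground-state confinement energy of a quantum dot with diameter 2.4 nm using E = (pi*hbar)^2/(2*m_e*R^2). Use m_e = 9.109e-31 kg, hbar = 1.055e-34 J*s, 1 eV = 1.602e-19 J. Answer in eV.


Radius R = 2.4/2 = 1.2 nm = 1.2e-09 m
E = (pi * 1.055e-34)^2 / (2 * 9.109e-31 * (1.2e-09)^2)
E(J) = 4.18737e-20
E = E(J) / 1.602e-19 = 0.2614 eV

0.2614


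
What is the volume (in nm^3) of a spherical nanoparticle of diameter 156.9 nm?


Radius r = 156.9/2 = 78.45 nm
Volume V = (4/3) * pi * r^3
V = (4/3) * pi * (78.45)^3
V = 2022401.85 nm^3

2022401.85


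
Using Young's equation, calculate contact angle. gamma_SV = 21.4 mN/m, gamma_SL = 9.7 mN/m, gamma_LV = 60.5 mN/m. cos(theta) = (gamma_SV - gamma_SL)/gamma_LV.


cos(theta) = (gamma_SV - gamma_SL) / gamma_LV
cos(theta) = (21.4 - 9.7) / 60.5
cos(theta) = 0.193388
theta = arccos(0.193388) = 78.85 degrees

78.85


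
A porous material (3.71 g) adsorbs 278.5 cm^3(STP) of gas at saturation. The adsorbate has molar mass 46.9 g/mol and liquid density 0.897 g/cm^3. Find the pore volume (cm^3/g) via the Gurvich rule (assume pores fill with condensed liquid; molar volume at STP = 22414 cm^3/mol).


Moles adsorbed n = V_ads / 22414 = 278.5 / 22414 = 1.242527e-02 mol
Liquid volume V_liq = n * M / rho_liq = 1.242527e-02 * 46.9 / 0.897 = 0.64966 cm^3
Specific pore volume V_pore = V_liq / m_sample = 0.64966 / 3.71
V_pore = 0.1751 cm^3/g

0.1751


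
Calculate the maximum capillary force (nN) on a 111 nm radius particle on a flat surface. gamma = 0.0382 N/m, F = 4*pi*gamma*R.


Convert radius: R = 111 nm = 1.11e-07 m
F = 4 * pi * gamma * R
F = 4 * pi * 0.0382 * 1.11e-07
F = 5.32839e-08 N = 53.2839 nN

53.2839


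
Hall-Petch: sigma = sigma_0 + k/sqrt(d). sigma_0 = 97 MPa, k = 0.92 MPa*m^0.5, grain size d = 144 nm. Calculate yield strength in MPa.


d = 144 nm = 1.44e-07 m
sqrt(d) = 0.0003794733
Hall-Petch contribution = k / sqrt(d) = 0.92 / 0.0003794733 = 2424.4 MPa
sigma = sigma_0 + k/sqrt(d) = 97 + 2424.4 = 2521.4 MPa

2521.4


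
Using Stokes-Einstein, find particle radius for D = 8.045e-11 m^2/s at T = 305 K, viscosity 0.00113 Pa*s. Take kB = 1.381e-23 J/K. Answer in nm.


Stokes-Einstein: R = kB*T / (6*pi*eta*D)
R = 1.381e-23 * 305 / (6 * pi * 0.00113 * 8.045e-11)
R = 2.45803e-09 m = 2.46 nm

2.46


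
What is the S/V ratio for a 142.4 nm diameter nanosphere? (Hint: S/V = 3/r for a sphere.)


Radius r = 142.4/2 = 71.2 nm
S/V = 3 / r = 3 / 71.2
S/V = 0.0421 nm^-1

0.0421


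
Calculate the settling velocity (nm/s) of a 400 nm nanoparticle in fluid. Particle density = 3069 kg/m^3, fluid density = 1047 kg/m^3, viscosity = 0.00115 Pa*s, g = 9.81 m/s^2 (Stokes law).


Radius R = 400/2 nm = 2e-07 m
Density difference = 3069 - 1047 = 2022 kg/m^3
v = 2 * R^2 * (rho_p - rho_f) * g / (9 * eta)
v = 2 * (2e-07)^2 * 2022 * 9.81 / (9 * 0.00115)
v = 1.5332e-07 m/s = 153.3203 nm/s

153.3203


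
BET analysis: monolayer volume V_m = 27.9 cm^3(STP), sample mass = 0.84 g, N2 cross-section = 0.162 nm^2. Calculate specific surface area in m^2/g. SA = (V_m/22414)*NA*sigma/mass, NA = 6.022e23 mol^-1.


Number of moles in monolayer = V_m / 22414 = 27.9 / 22414 = 0.00124476
Number of molecules = moles * NA = 0.00124476 * 6.022e23
SA = molecules * sigma / mass
SA = (27.9 / 22414) * 6.022e23 * 0.162e-18 / 0.84
SA = 144.6 m^2/g

144.6


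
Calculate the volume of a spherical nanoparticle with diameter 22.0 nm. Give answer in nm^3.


Radius r = 22.0/2 = 11 nm
Volume V = (4/3) * pi * r^3
V = (4/3) * pi * (11)^3
V = 5575.28 nm^3

5575.28


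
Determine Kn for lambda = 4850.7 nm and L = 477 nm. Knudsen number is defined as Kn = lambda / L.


Knudsen number Kn = lambda / L
Kn = 4850.7 / 477
Kn = 10.1692

10.1692


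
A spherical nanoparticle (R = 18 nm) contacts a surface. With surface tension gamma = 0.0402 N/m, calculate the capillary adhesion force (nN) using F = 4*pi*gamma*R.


Convert radius: R = 18 nm = 1.8e-08 m
F = 4 * pi * gamma * R
F = 4 * pi * 0.0402 * 1.8e-08
F = 9.09303e-09 N = 9.093 nN

9.093


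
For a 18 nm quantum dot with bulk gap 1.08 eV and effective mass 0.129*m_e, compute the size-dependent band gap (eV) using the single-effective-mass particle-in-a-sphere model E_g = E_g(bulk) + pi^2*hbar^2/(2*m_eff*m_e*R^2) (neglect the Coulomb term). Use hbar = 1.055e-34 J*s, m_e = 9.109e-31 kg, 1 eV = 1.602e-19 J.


Radius R = 18/2 nm = 9e-09 m
Confinement energy dE = pi^2 * hbar^2 / (2 * m_eff * m_e * R^2)
dE = pi^2 * (1.055e-34)^2 / (2 * 0.129 * 9.109e-31 * (9e-09)^2) J, divided by 1.602e-19 J/eV
dE = 0.036 eV
Total band gap = E_g(bulk) + dE = 1.08 + 0.036 = 1.116 eV

1.116


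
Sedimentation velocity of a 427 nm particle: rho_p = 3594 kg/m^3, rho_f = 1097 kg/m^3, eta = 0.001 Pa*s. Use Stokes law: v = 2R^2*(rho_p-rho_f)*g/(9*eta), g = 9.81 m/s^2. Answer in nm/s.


Radius R = 427/2 nm = 2.135e-07 m
Density difference = 3594 - 1097 = 2497 kg/m^3
v = 2 * R^2 * (rho_p - rho_f) * g / (9 * eta)
v = 2 * (2.135e-07)^2 * 2497 * 9.81 / (9 * 0.001)
v = 2.48125e-07 m/s = 248.1252 nm/s

248.1252


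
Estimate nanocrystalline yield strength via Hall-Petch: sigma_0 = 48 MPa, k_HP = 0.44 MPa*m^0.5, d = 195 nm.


d = 195 nm = 1.95e-07 m
sqrt(d) = 0.000441588
Hall-Petch contribution = k / sqrt(d) = 0.44 / 0.000441588 = 996.4 MPa
sigma = sigma_0 + k/sqrt(d) = 48 + 996.4 = 1044.4 MPa

1044.4


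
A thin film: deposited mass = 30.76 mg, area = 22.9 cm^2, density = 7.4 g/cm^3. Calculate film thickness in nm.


Convert: m = 30.76 mg = 3.0760e-05 kg, A = 22.9 cm^2 = 2.2900e-03 m^2, rho = 7.4 g/cm^3 = 7400 kg/m^3
t = m / (A * rho)
t = 3.0760e-05 / (2.2900e-03 * 7400)
t = 1.8152e-06 m = 1815.2 nm

1815.2


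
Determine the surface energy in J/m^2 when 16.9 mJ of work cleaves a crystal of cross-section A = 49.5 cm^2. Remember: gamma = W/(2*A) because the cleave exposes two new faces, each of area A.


Convert: A = 49.5 cm^2 = 0.00495 m^2, W = 16.9 mJ = 0.0169 J
Cleaving exposes two faces of area A, so total new surface = 2*A and gamma = W / (2*A)
gamma = 0.0169 / (2 * 0.00495)
gamma = 1.707 J/m^2

1.707


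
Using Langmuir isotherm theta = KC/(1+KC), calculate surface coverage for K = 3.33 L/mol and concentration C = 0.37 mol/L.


Langmuir isotherm: theta = K*C / (1 + K*C)
K*C = 3.33 * 0.37 = 1.2321
theta = 1.2321 / (1 + 1.2321) = 1.2321 / 2.2321
theta = 0.552

0.552


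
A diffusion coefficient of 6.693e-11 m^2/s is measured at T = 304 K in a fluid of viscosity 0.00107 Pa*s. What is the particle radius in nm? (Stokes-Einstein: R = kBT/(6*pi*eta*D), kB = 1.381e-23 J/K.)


Stokes-Einstein: R = kB*T / (6*pi*eta*D)
R = 1.381e-23 * 304 / (6 * pi * 0.00107 * 6.693e-11)
R = 3.11001e-09 m = 3.11 nm

3.11


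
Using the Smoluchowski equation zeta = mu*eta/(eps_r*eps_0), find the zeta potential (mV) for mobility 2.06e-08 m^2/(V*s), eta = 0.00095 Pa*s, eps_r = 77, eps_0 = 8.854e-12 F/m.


Smoluchowski equation: zeta = mu * eta / (eps_r * eps_0)
zeta = 2.06e-08 * 0.00095 / (77 * 8.854e-12)
zeta = 0.028705 V = 28.71 mV

28.71


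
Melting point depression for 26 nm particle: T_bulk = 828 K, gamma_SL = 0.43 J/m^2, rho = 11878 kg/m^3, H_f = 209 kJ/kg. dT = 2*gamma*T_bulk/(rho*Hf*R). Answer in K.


Radius R = 26/2 = 13 nm = 1.3e-08 m
Convert H_f = 209 kJ/kg = 209000 J/kg
dT = 2 * gamma_SL * T_bulk / (rho * H_f * R)
dT = 2 * 0.43 * 828 / (11878 * 209000 * 1.3e-08)
dT = 22.1 K

22.1


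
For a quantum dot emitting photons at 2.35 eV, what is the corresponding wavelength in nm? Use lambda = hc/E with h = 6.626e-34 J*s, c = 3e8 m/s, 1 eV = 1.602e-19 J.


Convert energy: E = 2.35 eV = 2.35 * 1.602e-19 = 3.7647e-19 J
lambda = h*c / E = 6.626e-34 * 3e8 / 3.7647e-19
lambda = 5.2801e-07 m = 528.0 nm

528.0


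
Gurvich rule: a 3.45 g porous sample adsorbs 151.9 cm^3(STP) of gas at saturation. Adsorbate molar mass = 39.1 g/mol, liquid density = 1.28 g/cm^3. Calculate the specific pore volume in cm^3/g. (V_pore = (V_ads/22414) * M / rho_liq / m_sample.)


Moles adsorbed n = V_ads / 22414 = 151.9 / 22414 = 6.777014e-03 mol
Liquid volume V_liq = n * M / rho_liq = 6.777014e-03 * 39.1 / 1.28 = 0.20702 cm^3
Specific pore volume V_pore = V_liq / m_sample = 0.20702 / 3.45
V_pore = 0.06 cm^3/g

0.06


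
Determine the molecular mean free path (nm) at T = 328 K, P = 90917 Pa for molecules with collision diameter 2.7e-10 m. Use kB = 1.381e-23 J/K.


Mean free path: lambda = kB*T / (sqrt(2) * pi * d^2 * P)
lambda = 1.381e-23 * 328 / (sqrt(2) * pi * (2.7e-10)^2 * 90917)
lambda = 1.53826e-07 m
lambda = 153.83 nm

153.83


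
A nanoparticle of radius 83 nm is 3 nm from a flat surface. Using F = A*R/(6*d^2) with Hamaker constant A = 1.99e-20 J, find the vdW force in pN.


Convert to SI: R = 83 nm = 8.3e-08 m, d = 3 nm = 3e-09 m
F = A * R / (6 * d^2)
F = 1.99e-20 * 8.3e-08 / (6 * (3e-09)^2)
F = 3.0587e-11 N = 30.587 pN

30.587


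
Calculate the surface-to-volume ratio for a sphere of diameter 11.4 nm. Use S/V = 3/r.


Radius r = 11.4/2 = 5.7 nm
S/V = 3 / r = 3 / 5.7
S/V = 0.5263 nm^-1

0.5263


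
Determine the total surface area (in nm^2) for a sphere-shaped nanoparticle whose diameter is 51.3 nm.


Radius r = 51.3/2 = 25.65 nm
Surface area SA = 4 * pi * r^2
SA = 4 * pi * (25.65)^2
SA = 8267.7 nm^2

8267.7


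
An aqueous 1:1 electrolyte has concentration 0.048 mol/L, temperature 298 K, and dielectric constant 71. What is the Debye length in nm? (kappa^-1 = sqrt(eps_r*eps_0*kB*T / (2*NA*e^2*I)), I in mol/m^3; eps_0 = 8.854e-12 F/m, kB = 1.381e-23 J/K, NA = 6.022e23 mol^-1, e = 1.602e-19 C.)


Ionic strength I = 0.048 * 1^2 * 1000 = 48 mol/m^3
kappa^-1 = sqrt(71 * 8.854e-12 * 1.381e-23 * 298 / (2 * 6.022e23 * (1.602e-19)^2 * 48))
kappa^-1 = 1.32 nm

1.32


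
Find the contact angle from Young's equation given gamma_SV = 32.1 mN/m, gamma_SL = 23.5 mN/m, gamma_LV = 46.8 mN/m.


cos(theta) = (gamma_SV - gamma_SL) / gamma_LV
cos(theta) = (32.1 - 23.5) / 46.8
cos(theta) = 0.183761
theta = arccos(0.183761) = 79.41 degrees

79.41


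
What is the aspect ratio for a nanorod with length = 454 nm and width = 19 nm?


Aspect ratio AR = length / diameter
AR = 454 / 19
AR = 23.89

23.89


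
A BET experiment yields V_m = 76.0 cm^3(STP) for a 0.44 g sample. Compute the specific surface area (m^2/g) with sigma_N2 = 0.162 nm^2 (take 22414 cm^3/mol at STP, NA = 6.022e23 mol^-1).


Number of moles in monolayer = V_m / 22414 = 76.0 / 22414 = 0.00339074
Number of molecules = moles * NA = 0.00339074 * 6.022e23
SA = molecules * sigma / mass
SA = (76.0 / 22414) * 6.022e23 * 0.162e-18 / 0.44
SA = 751.8 m^2/g

751.8


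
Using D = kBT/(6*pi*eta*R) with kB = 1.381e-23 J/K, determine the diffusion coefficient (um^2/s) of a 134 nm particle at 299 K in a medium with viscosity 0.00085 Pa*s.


Radius R = 134/2 = 67 nm = 6.7e-08 m
D = kB*T / (6*pi*eta*R)
D = 1.381e-23 * 299 / (6 * pi * 0.00085 * 6.7e-08)
D = 3.84654e-12 m^2/s = 3.847 um^2/s

3.847


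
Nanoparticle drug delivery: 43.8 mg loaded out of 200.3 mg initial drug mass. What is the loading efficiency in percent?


Drug loading efficiency = (drug loaded / drug initial) * 100
DLE = 43.8 / 200.3 * 100
DLE = 0.2187 * 100
DLE = 21.87%

21.87


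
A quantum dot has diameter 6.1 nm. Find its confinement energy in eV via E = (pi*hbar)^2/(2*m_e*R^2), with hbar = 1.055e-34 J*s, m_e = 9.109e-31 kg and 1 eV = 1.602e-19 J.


Radius R = 6.1/2 = 3.05 nm = 3.05e-09 m
E = (pi * 1.055e-34)^2 / (2 * 9.109e-31 * (3.05e-09)^2)
E(J) = 6.48193e-21
E = E(J) / 1.602e-19 = 0.0405 eV

0.0405


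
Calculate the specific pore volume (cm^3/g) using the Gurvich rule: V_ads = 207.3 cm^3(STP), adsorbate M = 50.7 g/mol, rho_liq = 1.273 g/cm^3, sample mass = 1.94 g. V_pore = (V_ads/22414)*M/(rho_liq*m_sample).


Moles adsorbed n = V_ads / 22414 = 207.3 / 22414 = 9.248684e-03 mol
Liquid volume V_liq = n * M / rho_liq = 9.248684e-03 * 50.7 / 1.273 = 0.36835 cm^3
Specific pore volume V_pore = V_liq / m_sample = 0.36835 / 1.94
V_pore = 0.1899 cm^3/g

0.1899


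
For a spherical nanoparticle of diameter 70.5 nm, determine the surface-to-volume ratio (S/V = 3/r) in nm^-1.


Radius r = 70.5/2 = 35.25 nm
S/V = 3 / r = 3 / 35.25
S/V = 0.0851 nm^-1

0.0851


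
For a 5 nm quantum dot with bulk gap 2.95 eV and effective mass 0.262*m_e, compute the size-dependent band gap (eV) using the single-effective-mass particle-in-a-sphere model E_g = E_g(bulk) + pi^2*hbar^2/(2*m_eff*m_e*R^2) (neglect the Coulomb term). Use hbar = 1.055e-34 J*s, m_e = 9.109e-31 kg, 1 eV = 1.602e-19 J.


Radius R = 5/2 nm = 2.5e-09 m
Confinement energy dE = pi^2 * hbar^2 / (2 * m_eff * m_e * R^2)
dE = pi^2 * (1.055e-34)^2 / (2 * 0.262 * 9.109e-31 * (2.5e-09)^2) J, divided by 1.602e-19 J/eV
dE = 0.2299 eV
Total band gap = E_g(bulk) + dE = 2.95 + 0.2299 = 3.1799 eV

3.1799


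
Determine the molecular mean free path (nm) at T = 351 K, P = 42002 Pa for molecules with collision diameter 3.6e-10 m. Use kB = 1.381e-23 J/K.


Mean free path: lambda = kB*T / (sqrt(2) * pi * d^2 * P)
lambda = 1.381e-23 * 351 / (sqrt(2) * pi * (3.6e-10)^2 * 42002)
lambda = 2.00429e-07 m
lambda = 200.43 nm

200.43


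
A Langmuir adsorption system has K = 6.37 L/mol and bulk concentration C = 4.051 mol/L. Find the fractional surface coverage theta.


Langmuir isotherm: theta = K*C / (1 + K*C)
K*C = 6.37 * 4.051 = 25.80487
theta = 25.80487 / (1 + 25.80487) = 25.80487 / 26.80487
theta = 0.9627

0.9627


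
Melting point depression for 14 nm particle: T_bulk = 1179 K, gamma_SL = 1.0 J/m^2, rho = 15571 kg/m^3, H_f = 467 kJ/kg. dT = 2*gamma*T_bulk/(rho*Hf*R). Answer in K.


Radius R = 14/2 = 7 nm = 7e-09 m
Convert H_f = 467 kJ/kg = 467000 J/kg
dT = 2 * gamma_SL * T_bulk / (rho * H_f * R)
dT = 2 * 1.0 * 1179 / (15571 * 467000 * 7e-09)
dT = 46.3 K

46.3


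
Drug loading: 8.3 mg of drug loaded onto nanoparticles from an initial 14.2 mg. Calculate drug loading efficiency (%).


Drug loading efficiency = (drug loaded / drug initial) * 100
DLE = 8.3 / 14.2 * 100
DLE = 0.5845 * 100
DLE = 58.45%

58.45


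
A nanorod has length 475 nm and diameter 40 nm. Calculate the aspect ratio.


Aspect ratio AR = length / diameter
AR = 475 / 40
AR = 11.88

11.88


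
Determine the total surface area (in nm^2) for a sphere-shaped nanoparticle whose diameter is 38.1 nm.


Radius r = 38.1/2 = 19.05 nm
Surface area SA = 4 * pi * r^2
SA = 4 * pi * (19.05)^2
SA = 4560.37 nm^2

4560.37


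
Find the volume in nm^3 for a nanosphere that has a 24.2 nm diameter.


Radius r = 24.2/2 = 12.1 nm
Volume V = (4/3) * pi * r^3
V = (4/3) * pi * (12.1)^3
V = 7420.7 nm^3

7420.7


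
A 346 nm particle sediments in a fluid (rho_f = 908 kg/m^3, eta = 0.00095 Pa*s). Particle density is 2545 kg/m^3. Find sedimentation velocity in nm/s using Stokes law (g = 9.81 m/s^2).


Radius R = 346/2 nm = 1.73e-07 m
Density difference = 2545 - 908 = 1637 kg/m^3
v = 2 * R^2 * (rho_p - rho_f) * g / (9 * eta)
v = 2 * (1.73e-07)^2 * 1637 * 9.81 / (9 * 0.00095)
v = 1.12428e-07 m/s = 112.4278 nm/s

112.4278


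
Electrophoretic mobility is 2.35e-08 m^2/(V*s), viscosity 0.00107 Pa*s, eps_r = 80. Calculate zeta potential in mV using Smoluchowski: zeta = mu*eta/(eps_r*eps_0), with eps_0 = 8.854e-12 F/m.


Smoluchowski equation: zeta = mu * eta / (eps_r * eps_0)
zeta = 2.35e-08 * 0.00107 / (80 * 8.854e-12)
zeta = 0.035499 V = 35.5 mV

35.5


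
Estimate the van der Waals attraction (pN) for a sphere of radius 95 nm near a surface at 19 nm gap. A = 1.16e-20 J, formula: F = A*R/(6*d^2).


Convert to SI: R = 95 nm = 9.5e-08 m, d = 19 nm = 1.9e-08 m
F = A * R / (6 * d^2)
F = 1.16e-20 * 9.5e-08 / (6 * (1.9e-08)^2)
F = 5.08772e-13 N = 0.509 pN

0.509


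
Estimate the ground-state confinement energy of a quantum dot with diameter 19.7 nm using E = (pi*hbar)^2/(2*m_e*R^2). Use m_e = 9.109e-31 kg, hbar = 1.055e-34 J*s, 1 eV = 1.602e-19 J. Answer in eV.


Radius R = 19.7/2 = 9.85 nm = 9.85e-09 m
E = (pi * 1.055e-34)^2 / (2 * 9.109e-31 * (9.85e-09)^2)
E(J) = 6.21486e-22
E = E(J) / 1.602e-19 = 0.0039 eV

0.0039


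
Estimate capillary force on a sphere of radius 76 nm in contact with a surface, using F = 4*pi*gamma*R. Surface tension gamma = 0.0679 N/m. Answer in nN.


Convert radius: R = 76 nm = 7.6e-08 m
F = 4 * pi * gamma * R
F = 4 * pi * 0.0679 * 7.6e-08
F = 6.48475e-08 N = 64.8475 nN

64.8475


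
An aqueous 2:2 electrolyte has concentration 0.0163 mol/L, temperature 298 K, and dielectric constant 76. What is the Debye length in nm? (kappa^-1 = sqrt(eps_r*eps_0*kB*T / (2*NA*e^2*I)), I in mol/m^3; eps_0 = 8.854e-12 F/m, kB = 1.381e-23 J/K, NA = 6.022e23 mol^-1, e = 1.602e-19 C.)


Ionic strength I = 0.0163 * 2^2 * 1000 = 65.2 mol/m^3
kappa^-1 = sqrt(76 * 8.854e-12 * 1.381e-23 * 298 / (2 * 6.022e23 * (1.602e-19)^2 * 65.2))
kappa^-1 = 1.172 nm

1.172


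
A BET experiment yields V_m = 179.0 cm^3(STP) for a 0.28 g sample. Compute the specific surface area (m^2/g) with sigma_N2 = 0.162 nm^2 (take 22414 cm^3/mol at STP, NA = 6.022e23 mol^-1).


Number of moles in monolayer = V_m / 22414 = 179.0 / 22414 = 0.00798608
Number of molecules = moles * NA = 0.00798608 * 6.022e23
SA = molecules * sigma / mass
SA = (179.0 / 22414) * 6.022e23 * 0.162e-18 / 0.28
SA = 2782.5 m^2/g

2782.5


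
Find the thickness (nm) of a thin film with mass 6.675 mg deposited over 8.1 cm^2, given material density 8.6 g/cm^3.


Convert: m = 6.675 mg = 6.6750e-06 kg, A = 8.1 cm^2 = 8.1000e-04 m^2, rho = 8.6 g/cm^3 = 8600 kg/m^3
t = m / (A * rho)
t = 6.6750e-06 / (8.1000e-04 * 8600)
t = 9.5823e-07 m = 958.2 nm

958.2


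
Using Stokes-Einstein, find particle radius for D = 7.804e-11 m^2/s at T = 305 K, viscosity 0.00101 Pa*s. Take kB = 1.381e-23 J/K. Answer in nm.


Stokes-Einstein: R = kB*T / (6*pi*eta*D)
R = 1.381e-23 * 305 / (6 * pi * 0.00101 * 7.804e-11)
R = 2.835e-09 m = 2.84 nm

2.84


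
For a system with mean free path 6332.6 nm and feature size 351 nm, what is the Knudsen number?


Knudsen number Kn = lambda / L
Kn = 6332.6 / 351
Kn = 18.0416

18.0416


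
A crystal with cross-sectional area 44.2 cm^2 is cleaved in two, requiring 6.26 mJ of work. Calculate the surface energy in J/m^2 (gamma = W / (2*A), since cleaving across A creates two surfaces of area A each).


Convert: A = 44.2 cm^2 = 0.00442 m^2, W = 6.26 mJ = 0.00626 J
Cleaving exposes two faces of area A, so total new surface = 2*A and gamma = W / (2*A)
gamma = 0.00626 / (2 * 0.00442)
gamma = 0.708 J/m^2

0.708


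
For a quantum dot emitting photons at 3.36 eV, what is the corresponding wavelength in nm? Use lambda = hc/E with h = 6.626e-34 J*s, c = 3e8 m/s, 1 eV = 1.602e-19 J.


Convert energy: E = 3.36 eV = 3.36 * 1.602e-19 = 5.38272e-19 J
lambda = h*c / E = 6.626e-34 * 3e8 / 5.38272e-19
lambda = 3.69293e-07 m = 369.3 nm

369.3


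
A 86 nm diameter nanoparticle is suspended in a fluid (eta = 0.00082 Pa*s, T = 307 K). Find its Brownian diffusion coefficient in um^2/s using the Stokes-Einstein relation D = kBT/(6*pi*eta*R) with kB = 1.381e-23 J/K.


Radius R = 86/2 = 43 nm = 4.3e-08 m
D = kB*T / (6*pi*eta*R)
D = 1.381e-23 * 307 / (6 * pi * 0.00082 * 4.3e-08)
D = 6.37894e-12 m^2/s = 6.379 um^2/s

6.379


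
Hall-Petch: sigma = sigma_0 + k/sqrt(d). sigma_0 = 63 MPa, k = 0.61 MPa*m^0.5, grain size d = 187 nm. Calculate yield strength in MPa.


d = 187 nm = 1.87e-07 m
sqrt(d) = 0.000432435
Hall-Petch contribution = k / sqrt(d) = 0.61 / 0.000432435 = 1410.6 MPa
sigma = sigma_0 + k/sqrt(d) = 63 + 1410.6 = 1473.6 MPa

1473.6


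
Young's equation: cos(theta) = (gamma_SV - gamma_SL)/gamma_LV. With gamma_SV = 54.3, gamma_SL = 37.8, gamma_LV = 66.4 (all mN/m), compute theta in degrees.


cos(theta) = (gamma_SV - gamma_SL) / gamma_LV
cos(theta) = (54.3 - 37.8) / 66.4
cos(theta) = 0.248494
theta = arccos(0.248494) = 75.61 degrees

75.61


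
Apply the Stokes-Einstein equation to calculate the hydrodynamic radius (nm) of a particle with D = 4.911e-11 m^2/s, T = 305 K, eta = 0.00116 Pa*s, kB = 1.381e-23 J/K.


Stokes-Einstein: R = kB*T / (6*pi*eta*D)
R = 1.381e-23 * 305 / (6 * pi * 0.00116 * 4.911e-11)
R = 3.92251e-09 m = 3.92 nm

3.92


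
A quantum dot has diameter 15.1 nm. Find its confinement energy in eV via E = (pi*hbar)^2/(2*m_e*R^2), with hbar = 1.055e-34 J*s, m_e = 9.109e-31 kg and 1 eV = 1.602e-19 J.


Radius R = 15.1/2 = 7.55 nm = 7.55e-09 m
E = (pi * 1.055e-34)^2 / (2 * 9.109e-31 * (7.55e-09)^2)
E(J) = 1.05782e-21
E = E(J) / 1.602e-19 = 0.0066 eV

0.0066


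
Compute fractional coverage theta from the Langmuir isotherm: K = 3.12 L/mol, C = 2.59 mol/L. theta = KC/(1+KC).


Langmuir isotherm: theta = K*C / (1 + K*C)
K*C = 3.12 * 2.59 = 8.0808
theta = 8.0808 / (1 + 8.0808) = 8.0808 / 9.0808
theta = 0.8899

0.8899


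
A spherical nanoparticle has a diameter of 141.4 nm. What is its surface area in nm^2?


Radius r = 141.4/2 = 70.7 nm
Surface area SA = 4 * pi * r^2
SA = 4 * pi * (70.7)^2
SA = 62812.88 nm^2

62812.88


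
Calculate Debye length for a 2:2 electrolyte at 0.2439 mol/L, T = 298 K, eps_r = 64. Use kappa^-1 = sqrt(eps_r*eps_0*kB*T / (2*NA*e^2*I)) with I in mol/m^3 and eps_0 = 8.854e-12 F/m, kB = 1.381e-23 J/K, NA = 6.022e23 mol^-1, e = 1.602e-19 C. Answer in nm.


Ionic strength I = 0.2439 * 2^2 * 1000 = 975.6 mol/m^3
kappa^-1 = sqrt(64 * 8.854e-12 * 1.381e-23 * 298 / (2 * 6.022e23 * (1.602e-19)^2 * 975.6))
kappa^-1 = 0.278 nm

0.278


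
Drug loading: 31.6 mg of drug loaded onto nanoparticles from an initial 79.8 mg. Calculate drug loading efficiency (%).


Drug loading efficiency = (drug loaded / drug initial) * 100
DLE = 31.6 / 79.8 * 100
DLE = 0.396 * 100
DLE = 39.6%

39.6


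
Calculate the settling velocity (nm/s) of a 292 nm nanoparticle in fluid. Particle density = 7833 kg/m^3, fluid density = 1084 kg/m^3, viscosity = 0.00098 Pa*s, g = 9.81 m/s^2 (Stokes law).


Radius R = 292/2 nm = 1.46e-07 m
Density difference = 7833 - 1084 = 6749 kg/m^3
v = 2 * R^2 * (rho_p - rho_f) * g / (9 * eta)
v = 2 * (1.46e-07)^2 * 6749 * 9.81 / (9 * 0.00098)
v = 3.20019e-07 m/s = 320.0188 nm/s

320.0188


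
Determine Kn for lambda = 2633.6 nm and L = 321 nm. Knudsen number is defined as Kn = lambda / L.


Knudsen number Kn = lambda / L
Kn = 2633.6 / 321
Kn = 8.2044

8.2044


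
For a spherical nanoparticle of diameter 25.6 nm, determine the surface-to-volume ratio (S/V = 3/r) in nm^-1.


Radius r = 25.6/2 = 12.8 nm
S/V = 3 / r = 3 / 12.8
S/V = 0.2344 nm^-1

0.2344


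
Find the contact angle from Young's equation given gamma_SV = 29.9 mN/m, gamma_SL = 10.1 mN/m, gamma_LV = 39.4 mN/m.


cos(theta) = (gamma_SV - gamma_SL) / gamma_LV
cos(theta) = (29.9 - 10.1) / 39.4
cos(theta) = 0.502538
theta = arccos(0.502538) = 59.83 degrees

59.83


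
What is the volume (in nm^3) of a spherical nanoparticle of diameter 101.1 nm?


Radius r = 101.1/2 = 50.55 nm
Volume V = (4/3) * pi * r^3
V = (4/3) * pi * (50.55)^3
V = 541068.3 nm^3

541068.3


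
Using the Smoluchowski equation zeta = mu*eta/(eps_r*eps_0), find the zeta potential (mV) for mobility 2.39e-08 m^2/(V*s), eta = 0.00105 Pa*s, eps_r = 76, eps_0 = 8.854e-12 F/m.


Smoluchowski equation: zeta = mu * eta / (eps_r * eps_0)
zeta = 2.39e-08 * 0.00105 / (76 * 8.854e-12)
zeta = 0.037294 V = 37.29 mV

37.29


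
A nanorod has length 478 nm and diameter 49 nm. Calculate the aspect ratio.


Aspect ratio AR = length / diameter
AR = 478 / 49
AR = 9.76

9.76


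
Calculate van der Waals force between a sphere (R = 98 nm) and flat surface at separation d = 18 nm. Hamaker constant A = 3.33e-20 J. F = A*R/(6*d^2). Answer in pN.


Convert to SI: R = 98 nm = 9.8e-08 m, d = 18 nm = 1.8e-08 m
F = A * R / (6 * d^2)
F = 3.33e-20 * 9.8e-08 / (6 * (1.8e-08)^2)
F = 1.6787e-12 N = 1.679 pN

1.679


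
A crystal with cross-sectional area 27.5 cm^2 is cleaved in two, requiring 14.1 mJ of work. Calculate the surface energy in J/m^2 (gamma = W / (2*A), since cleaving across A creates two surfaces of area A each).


Convert: A = 27.5 cm^2 = 0.00275 m^2, W = 14.1 mJ = 0.0141 J
Cleaving exposes two faces of area A, so total new surface = 2*A and gamma = W / (2*A)
gamma = 0.0141 / (2 * 0.00275)
gamma = 2.564 J/m^2

2.564


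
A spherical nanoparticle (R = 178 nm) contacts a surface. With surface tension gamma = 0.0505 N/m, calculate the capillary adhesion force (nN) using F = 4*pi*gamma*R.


Convert radius: R = 178 nm = 1.78e-07 m
F = 4 * pi * gamma * R
F = 4 * pi * 0.0505 * 1.78e-07
F = 1.12959e-07 N = 112.9591 nN

112.9591


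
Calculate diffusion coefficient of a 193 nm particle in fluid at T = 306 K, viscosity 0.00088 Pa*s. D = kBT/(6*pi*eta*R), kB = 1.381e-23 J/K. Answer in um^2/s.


Radius R = 193/2 = 96.5 nm = 9.65e-08 m
D = kB*T / (6*pi*eta*R)
D = 1.381e-23 * 306 / (6 * pi * 0.00088 * 9.65e-08)
D = 2.64e-12 m^2/s = 2.64 um^2/s

2.64


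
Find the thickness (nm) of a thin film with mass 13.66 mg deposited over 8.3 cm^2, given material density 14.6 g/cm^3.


Convert: m = 13.66 mg = 1.3660e-05 kg, A = 8.3 cm^2 = 8.3000e-04 m^2, rho = 14.6 g/cm^3 = 14600 kg/m^3
t = m / (A * rho)
t = 1.3660e-05 / (8.3000e-04 * 14600)
t = 1.1272e-06 m = 1127.2 nm

1127.2


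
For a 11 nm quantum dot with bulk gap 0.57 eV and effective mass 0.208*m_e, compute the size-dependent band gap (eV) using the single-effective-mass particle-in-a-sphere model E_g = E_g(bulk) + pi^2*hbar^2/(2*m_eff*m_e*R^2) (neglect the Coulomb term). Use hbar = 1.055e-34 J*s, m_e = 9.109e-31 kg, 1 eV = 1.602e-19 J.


Radius R = 11/2 nm = 5.5e-09 m
Confinement energy dE = pi^2 * hbar^2 / (2 * m_eff * m_e * R^2)
dE = pi^2 * (1.055e-34)^2 / (2 * 0.208 * 9.109e-31 * (5.5e-09)^2) J, divided by 1.602e-19 J/eV
dE = 0.0598 eV
Total band gap = E_g(bulk) + dE = 0.57 + 0.0598 = 0.6298 eV

0.6298


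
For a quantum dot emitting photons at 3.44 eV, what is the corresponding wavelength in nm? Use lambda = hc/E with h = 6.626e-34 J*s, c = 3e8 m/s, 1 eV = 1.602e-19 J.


Convert energy: E = 3.44 eV = 3.44 * 1.602e-19 = 5.51088e-19 J
lambda = h*c / E = 6.626e-34 * 3e8 / 5.51088e-19
lambda = 3.60705e-07 m = 360.7 nm

360.7


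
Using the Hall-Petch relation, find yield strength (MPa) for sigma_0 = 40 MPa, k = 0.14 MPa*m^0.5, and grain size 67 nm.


d = 67 nm = 6.7e-08 m
sqrt(d) = 0.0002588436
Hall-Petch contribution = k / sqrt(d) = 0.14 / 0.0002588436 = 540.9 MPa
sigma = sigma_0 + k/sqrt(d) = 40 + 540.9 = 580.9 MPa

580.9


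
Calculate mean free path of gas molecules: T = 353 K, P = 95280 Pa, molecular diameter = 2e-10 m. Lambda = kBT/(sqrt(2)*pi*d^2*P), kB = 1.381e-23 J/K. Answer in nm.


Mean free path: lambda = kB*T / (sqrt(2) * pi * d^2 * P)
lambda = 1.381e-23 * 353 / (sqrt(2) * pi * (2e-10)^2 * 95280)
lambda = 2.879e-07 m
lambda = 287.9 nm

287.9


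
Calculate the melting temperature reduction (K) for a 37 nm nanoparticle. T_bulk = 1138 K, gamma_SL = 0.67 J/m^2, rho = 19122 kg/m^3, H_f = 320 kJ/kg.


Radius R = 37/2 = 18.5 nm = 1.85e-08 m
Convert H_f = 320 kJ/kg = 320000 J/kg
dT = 2 * gamma_SL * T_bulk / (rho * H_f * R)
dT = 2 * 0.67 * 1138 / (19122 * 320000 * 1.85e-08)
dT = 13.5 K

13.5


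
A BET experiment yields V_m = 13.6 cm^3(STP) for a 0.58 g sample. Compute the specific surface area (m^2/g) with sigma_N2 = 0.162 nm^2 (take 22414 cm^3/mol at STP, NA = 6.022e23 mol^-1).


Number of moles in monolayer = V_m / 22414 = 13.6 / 22414 = 0.00060676
Number of molecules = moles * NA = 0.00060676 * 6.022e23
SA = molecules * sigma / mass
SA = (13.6 / 22414) * 6.022e23 * 0.162e-18 / 0.58
SA = 102.1 m^2/g

102.1


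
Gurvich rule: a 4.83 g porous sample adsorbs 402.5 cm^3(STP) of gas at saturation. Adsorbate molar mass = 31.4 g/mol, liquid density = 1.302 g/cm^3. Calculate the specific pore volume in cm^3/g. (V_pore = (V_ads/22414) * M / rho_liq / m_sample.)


Moles adsorbed n = V_ads / 22414 = 402.5 / 22414 = 1.795753e-02 mol
Liquid volume V_liq = n * M / rho_liq = 1.795753e-02 * 31.4 / 1.302 = 0.43308 cm^3
Specific pore volume V_pore = V_liq / m_sample = 0.43308 / 4.83
V_pore = 0.0897 cm^3/g

0.0897


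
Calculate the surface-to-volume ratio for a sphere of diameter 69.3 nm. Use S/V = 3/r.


Radius r = 69.3/2 = 34.65 nm
S/V = 3 / r = 3 / 34.65
S/V = 0.0866 nm^-1

0.0866


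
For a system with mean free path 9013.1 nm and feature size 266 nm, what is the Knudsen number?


Knudsen number Kn = lambda / L
Kn = 9013.1 / 266
Kn = 33.8838

33.8838


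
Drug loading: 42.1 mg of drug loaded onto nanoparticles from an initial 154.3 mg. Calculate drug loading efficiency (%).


Drug loading efficiency = (drug loaded / drug initial) * 100
DLE = 42.1 / 154.3 * 100
DLE = 0.2728 * 100
DLE = 27.28%

27.28


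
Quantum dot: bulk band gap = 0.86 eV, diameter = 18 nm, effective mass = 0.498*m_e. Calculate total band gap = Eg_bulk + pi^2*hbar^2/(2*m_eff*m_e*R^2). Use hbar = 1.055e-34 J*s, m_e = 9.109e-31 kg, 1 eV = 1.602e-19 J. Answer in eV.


Radius R = 18/2 nm = 9e-09 m
Confinement energy dE = pi^2 * hbar^2 / (2 * m_eff * m_e * R^2)
dE = pi^2 * (1.055e-34)^2 / (2 * 0.498 * 9.109e-31 * (9e-09)^2) J, divided by 1.602e-19 J/eV
dE = 0.0093 eV
Total band gap = E_g(bulk) + dE = 0.86 + 0.0093 = 0.8693 eV

0.8693


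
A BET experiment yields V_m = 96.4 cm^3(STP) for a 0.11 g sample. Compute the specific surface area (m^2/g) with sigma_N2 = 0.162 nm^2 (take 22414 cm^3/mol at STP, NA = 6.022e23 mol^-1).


Number of moles in monolayer = V_m / 22414 = 96.4 / 22414 = 0.00430088
Number of molecules = moles * NA = 0.00430088 * 6.022e23
SA = molecules * sigma / mass
SA = (96.4 / 22414) * 6.022e23 * 0.162e-18 / 0.11
SA = 3814.4 m^2/g

3814.4


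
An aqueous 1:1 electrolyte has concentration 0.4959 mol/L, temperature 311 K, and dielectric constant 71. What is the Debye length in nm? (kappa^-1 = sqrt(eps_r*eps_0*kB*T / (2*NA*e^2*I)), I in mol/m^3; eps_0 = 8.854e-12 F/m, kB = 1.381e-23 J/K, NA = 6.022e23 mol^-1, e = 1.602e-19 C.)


Ionic strength I = 0.4959 * 1^2 * 1000 = 495.9 mol/m^3
kappa^-1 = sqrt(71 * 8.854e-12 * 1.381e-23 * 311 / (2 * 6.022e23 * (1.602e-19)^2 * 495.9))
kappa^-1 = 0.42 nm

0.42


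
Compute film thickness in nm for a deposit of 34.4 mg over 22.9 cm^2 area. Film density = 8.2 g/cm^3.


Convert: m = 34.4 mg = 3.4400e-05 kg, A = 22.9 cm^2 = 2.2900e-03 m^2, rho = 8.2 g/cm^3 = 8200 kg/m^3
t = m / (A * rho)
t = 3.4400e-05 / (2.2900e-03 * 8200)
t = 1.8319e-06 m = 1831.9 nm

1831.9


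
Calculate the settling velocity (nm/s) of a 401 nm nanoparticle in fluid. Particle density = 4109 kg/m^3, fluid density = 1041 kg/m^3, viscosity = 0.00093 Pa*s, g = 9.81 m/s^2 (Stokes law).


Radius R = 401/2 nm = 2.005e-07 m
Density difference = 4109 - 1041 = 3068 kg/m^3
v = 2 * R^2 * (rho_p - rho_f) * g / (9 * eta)
v = 2 * (2.005e-07)^2 * 3068 * 9.81 / (9 * 0.00093)
v = 2.89106e-07 m/s = 289.1064 nm/s

289.1064


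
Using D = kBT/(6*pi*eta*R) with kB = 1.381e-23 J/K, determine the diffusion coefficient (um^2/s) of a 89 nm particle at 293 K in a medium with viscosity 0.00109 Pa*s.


Radius R = 89/2 = 44.5 nm = 4.45e-08 m
D = kB*T / (6*pi*eta*R)
D = 1.381e-23 * 293 / (6 * pi * 0.00109 * 4.45e-08)
D = 4.42562e-12 m^2/s = 4.426 um^2/s

4.426


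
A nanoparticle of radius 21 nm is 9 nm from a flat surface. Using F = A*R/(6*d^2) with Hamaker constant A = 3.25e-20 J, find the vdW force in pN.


Convert to SI: R = 21 nm = 2.1e-08 m, d = 9 nm = 9e-09 m
F = A * R / (6 * d^2)
F = 3.25e-20 * 2.1e-08 / (6 * (9e-09)^2)
F = 1.40432e-12 N = 1.404 pN

1.404


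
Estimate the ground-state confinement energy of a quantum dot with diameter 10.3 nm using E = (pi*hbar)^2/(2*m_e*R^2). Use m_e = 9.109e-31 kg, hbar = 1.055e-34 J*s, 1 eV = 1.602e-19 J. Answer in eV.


Radius R = 10.3/2 = 5.15 nm = 5.15e-09 m
E = (pi * 1.055e-34)^2 / (2 * 9.109e-31 * (5.15e-09)^2)
E(J) = 2.27347e-21
E = E(J) / 1.602e-19 = 0.0142 eV

0.0142


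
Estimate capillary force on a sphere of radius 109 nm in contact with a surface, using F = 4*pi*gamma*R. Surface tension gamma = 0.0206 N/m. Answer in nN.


Convert radius: R = 109 nm = 1.09e-07 m
F = 4 * pi * gamma * R
F = 4 * pi * 0.0206 * 1.09e-07
F = 2.82165e-08 N = 28.2165 nN

28.2165


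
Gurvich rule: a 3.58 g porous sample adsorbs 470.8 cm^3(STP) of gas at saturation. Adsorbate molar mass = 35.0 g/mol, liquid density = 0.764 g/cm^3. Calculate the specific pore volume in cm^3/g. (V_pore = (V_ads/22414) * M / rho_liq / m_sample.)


Moles adsorbed n = V_ads / 22414 = 470.8 / 22414 = 2.100473e-02 mol
Liquid volume V_liq = n * M / rho_liq = 2.100473e-02 * 35.0 / 0.764 = 0.96226 cm^3
Specific pore volume V_pore = V_liq / m_sample = 0.96226 / 3.58
V_pore = 0.2688 cm^3/g

0.2688


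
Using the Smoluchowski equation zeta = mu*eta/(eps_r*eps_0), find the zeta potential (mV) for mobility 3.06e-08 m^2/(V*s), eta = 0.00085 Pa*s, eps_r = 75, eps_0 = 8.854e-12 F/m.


Smoluchowski equation: zeta = mu * eta / (eps_r * eps_0)
zeta = 3.06e-08 * 0.00085 / (75 * 8.854e-12)
zeta = 0.039169 V = 39.17 mV

39.17


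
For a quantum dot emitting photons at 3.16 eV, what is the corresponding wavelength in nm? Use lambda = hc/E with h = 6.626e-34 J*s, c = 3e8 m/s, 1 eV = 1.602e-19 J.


Convert energy: E = 3.16 eV = 3.16 * 1.602e-19 = 5.06232e-19 J
lambda = h*c / E = 6.626e-34 * 3e8 / 5.06232e-19
lambda = 3.92666e-07 m = 392.7 nm

392.7


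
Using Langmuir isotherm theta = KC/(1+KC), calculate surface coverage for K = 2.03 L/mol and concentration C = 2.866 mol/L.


Langmuir isotherm: theta = K*C / (1 + K*C)
K*C = 2.03 * 2.866 = 5.81798
theta = 5.81798 / (1 + 5.81798) = 5.81798 / 6.81798
theta = 0.8533

0.8533


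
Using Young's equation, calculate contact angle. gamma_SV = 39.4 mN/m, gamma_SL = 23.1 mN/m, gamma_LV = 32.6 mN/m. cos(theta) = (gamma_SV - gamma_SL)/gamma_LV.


cos(theta) = (gamma_SV - gamma_SL) / gamma_LV
cos(theta) = (39.4 - 23.1) / 32.6
cos(theta) = 0.5
theta = arccos(0.5) = 60.0 degrees

60.0


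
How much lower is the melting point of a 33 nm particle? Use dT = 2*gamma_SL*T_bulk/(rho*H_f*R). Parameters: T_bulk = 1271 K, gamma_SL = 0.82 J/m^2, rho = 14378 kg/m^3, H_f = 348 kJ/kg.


Radius R = 33/2 = 16.5 nm = 1.65e-08 m
Convert H_f = 348 kJ/kg = 348000 J/kg
dT = 2 * gamma_SL * T_bulk / (rho * H_f * R)
dT = 2 * 0.82 * 1271 / (14378 * 348000 * 1.65e-08)
dT = 25.2 K

25.2


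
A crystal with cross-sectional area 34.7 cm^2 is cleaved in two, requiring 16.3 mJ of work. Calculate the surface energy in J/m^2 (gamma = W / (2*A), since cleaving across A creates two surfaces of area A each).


Convert: A = 34.7 cm^2 = 0.00347 m^2, W = 16.3 mJ = 0.0163 J
Cleaving exposes two faces of area A, so total new surface = 2*A and gamma = W / (2*A)
gamma = 0.0163 / (2 * 0.00347)
gamma = 2.349 J/m^2

2.349


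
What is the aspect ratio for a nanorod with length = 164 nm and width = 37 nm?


Aspect ratio AR = length / diameter
AR = 164 / 37
AR = 4.43

4.43


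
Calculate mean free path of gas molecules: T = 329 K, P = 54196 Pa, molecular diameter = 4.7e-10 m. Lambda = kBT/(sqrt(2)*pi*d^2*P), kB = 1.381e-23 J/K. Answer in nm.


Mean free path: lambda = kB*T / (sqrt(2) * pi * d^2 * P)
lambda = 1.381e-23 * 329 / (sqrt(2) * pi * (4.7e-10)^2 * 54196)
lambda = 8.54204e-08 m
lambda = 85.42 nm

85.42


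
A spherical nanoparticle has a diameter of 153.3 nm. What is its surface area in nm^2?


Radius r = 153.3/2 = 76.65 nm
Surface area SA = 4 * pi * r^2
SA = 4 * pi * (76.65)^2
SA = 73830.22 nm^2

73830.22


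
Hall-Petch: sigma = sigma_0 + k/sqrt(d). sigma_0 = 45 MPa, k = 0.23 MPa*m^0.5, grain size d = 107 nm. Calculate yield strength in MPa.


d = 107 nm = 1.07e-07 m
sqrt(d) = 0.0003271085
Hall-Petch contribution = k / sqrt(d) = 0.23 / 0.0003271085 = 703.1 MPa
sigma = sigma_0 + k/sqrt(d) = 45 + 703.1 = 748.1 MPa

748.1


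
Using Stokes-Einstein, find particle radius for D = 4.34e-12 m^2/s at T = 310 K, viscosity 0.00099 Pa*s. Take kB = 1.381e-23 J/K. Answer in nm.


Stokes-Einstein: R = kB*T / (6*pi*eta*D)
R = 1.381e-23 * 310 / (6 * pi * 0.00099 * 4.34e-12)
R = 5.28603e-08 m = 52.86 nm

52.86


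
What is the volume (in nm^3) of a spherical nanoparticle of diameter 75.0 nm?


Radius r = 75.0/2 = 37.5 nm
Volume V = (4/3) * pi * r^3
V = (4/3) * pi * (37.5)^3
V = 220893.23 nm^3

220893.23


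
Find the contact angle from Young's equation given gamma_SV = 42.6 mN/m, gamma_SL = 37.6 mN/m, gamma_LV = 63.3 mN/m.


cos(theta) = (gamma_SV - gamma_SL) / gamma_LV
cos(theta) = (42.6 - 37.6) / 63.3
cos(theta) = 0.078989
theta = arccos(0.078989) = 85.47 degrees

85.47


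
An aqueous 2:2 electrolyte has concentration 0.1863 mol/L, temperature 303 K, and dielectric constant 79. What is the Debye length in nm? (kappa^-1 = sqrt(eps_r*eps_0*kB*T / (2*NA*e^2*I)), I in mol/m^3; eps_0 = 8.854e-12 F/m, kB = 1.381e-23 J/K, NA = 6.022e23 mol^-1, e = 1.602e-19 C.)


Ionic strength I = 0.1863 * 2^2 * 1000 = 745.2 mol/m^3
kappa^-1 = sqrt(79 * 8.854e-12 * 1.381e-23 * 303 / (2 * 6.022e23 * (1.602e-19)^2 * 745.2))
kappa^-1 = 0.356 nm

0.356


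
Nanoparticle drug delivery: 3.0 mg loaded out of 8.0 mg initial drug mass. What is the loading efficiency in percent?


Drug loading efficiency = (drug loaded / drug initial) * 100
DLE = 3.0 / 8.0 * 100
DLE = 0.375 * 100
DLE = 37.5%

37.5


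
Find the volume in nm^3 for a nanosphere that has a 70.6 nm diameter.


Radius r = 70.6/2 = 35.3 nm
Volume V = (4/3) * pi * r^3
V = (4/3) * pi * (35.3)^3
V = 184252.22 nm^3

184252.22
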